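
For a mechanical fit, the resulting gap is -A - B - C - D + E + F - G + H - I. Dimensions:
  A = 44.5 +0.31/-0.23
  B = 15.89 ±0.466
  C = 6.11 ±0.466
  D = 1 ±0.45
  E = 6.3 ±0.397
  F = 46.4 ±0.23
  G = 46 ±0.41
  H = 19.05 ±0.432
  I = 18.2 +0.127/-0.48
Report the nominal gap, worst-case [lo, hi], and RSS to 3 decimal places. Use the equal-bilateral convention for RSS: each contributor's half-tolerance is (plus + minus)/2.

Stack each dimension's contribution:
  -A: nom -44.500 → Σnom=-44.500; wc +0.230/-0.310 → slack +0.230/-0.310; half-tol=0.270, Σhalf²=0.072900
  -B: nom -15.890 → Σnom=-60.390; wc +0.466/-0.466 → slack +0.696/-0.776; half-tol=0.466, Σhalf²=0.290056
  -C: nom -6.110 → Σnom=-66.500; wc +0.466/-0.466 → slack +1.162/-1.242; half-tol=0.466, Σhalf²=0.507212
  -D: nom -1.000 → Σnom=-67.500; wc +0.450/-0.450 → slack +1.612/-1.692; half-tol=0.450, Σhalf²=0.709712
  +E: nom +6.300 → Σnom=-61.200; wc +0.397/-0.397 → slack +2.009/-2.089; half-tol=0.397, Σhalf²=0.867321
  +F: nom +46.400 → Σnom=-14.800; wc +0.230/-0.230 → slack +2.239/-2.319; half-tol=0.230, Σhalf²=0.920221
  -G: nom -46.000 → Σnom=-60.800; wc +0.410/-0.410 → slack +2.649/-2.729; half-tol=0.410, Σhalf²=1.088321
  +H: nom +19.050 → Σnom=-41.750; wc +0.432/-0.432 → slack +3.081/-3.161; half-tol=0.432, Σhalf²=1.274945
  -I: nom -18.200 → Σnom=-59.950; wc +0.480/-0.127 → slack +3.561/-3.288; half-tol=0.303, Σhalf²=1.367057
Nominal = -59.950. Worst-case = [-59.950 - 3.288, -59.950 + 3.561] = [-63.238, -56.389]. RSS = √1.367057 = 1.169.

nominal=-59.950 wc=[-63.238,-56.389] rss=1.169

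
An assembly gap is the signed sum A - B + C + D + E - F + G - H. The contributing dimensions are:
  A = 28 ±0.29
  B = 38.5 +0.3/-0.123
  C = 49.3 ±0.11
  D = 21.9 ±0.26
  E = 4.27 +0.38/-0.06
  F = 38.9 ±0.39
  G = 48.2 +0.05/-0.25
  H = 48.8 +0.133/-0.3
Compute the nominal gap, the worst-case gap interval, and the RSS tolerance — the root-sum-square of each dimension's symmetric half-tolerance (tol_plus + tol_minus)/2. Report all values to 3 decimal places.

Stack each dimension's contribution:
  +A: nom +28.000 → Σnom=28.000; wc +0.290/-0.290 → slack +0.290/-0.290; half-tol=0.290, Σhalf²=0.084100
  -B: nom -38.500 → Σnom=-10.500; wc +0.123/-0.300 → slack +0.413/-0.590; half-tol=0.211, Σhalf²=0.128832
  +C: nom +49.300 → Σnom=38.800; wc +0.110/-0.110 → slack +0.523/-0.700; half-tol=0.110, Σhalf²=0.140932
  +D: nom +21.900 → Σnom=60.700; wc +0.260/-0.260 → slack +0.783/-0.960; half-tol=0.260, Σhalf²=0.208532
  +E: nom +4.270 → Σnom=64.970; wc +0.380/-0.060 → slack +1.163/-1.020; half-tol=0.220, Σhalf²=0.256932
  -F: nom -38.900 → Σnom=26.070; wc +0.390/-0.390 → slack +1.553/-1.410; half-tol=0.390, Σhalf²=0.409032
  +G: nom +48.200 → Σnom=74.270; wc +0.050/-0.250 → slack +1.603/-1.660; half-tol=0.150, Σhalf²=0.431532
  -H: nom -48.800 → Σnom=25.470; wc +0.300/-0.133 → slack +1.903/-1.793; half-tol=0.216, Σhalf²=0.478405
Nominal = 25.470. Worst-case = [25.470 - 1.793, 25.470 + 1.903] = [23.677, 27.373]. RSS = √0.478405 = 0.692.

nominal=25.470 wc=[23.677,27.373] rss=0.692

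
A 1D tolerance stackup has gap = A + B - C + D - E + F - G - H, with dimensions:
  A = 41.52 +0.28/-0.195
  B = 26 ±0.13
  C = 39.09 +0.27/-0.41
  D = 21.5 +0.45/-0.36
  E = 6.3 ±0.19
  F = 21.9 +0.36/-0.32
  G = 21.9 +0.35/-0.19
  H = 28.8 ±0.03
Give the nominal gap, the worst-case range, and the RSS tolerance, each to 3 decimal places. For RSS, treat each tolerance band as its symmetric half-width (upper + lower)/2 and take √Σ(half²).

Stack each dimension's contribution:
  +A: nom +41.520 → Σnom=41.520; wc +0.280/-0.195 → slack +0.280/-0.195; half-tol=0.238, Σhalf²=0.056406
  +B: nom +26.000 → Σnom=67.520; wc +0.130/-0.130 → slack +0.410/-0.325; half-tol=0.130, Σhalf²=0.073306
  -C: nom -39.090 → Σnom=28.430; wc +0.410/-0.270 → slack +0.820/-0.595; half-tol=0.340, Σhalf²=0.188906
  +D: nom +21.500 → Σnom=49.930; wc +0.450/-0.360 → slack +1.270/-0.955; half-tol=0.405, Σhalf²=0.352931
  -E: nom -6.300 → Σnom=43.630; wc +0.190/-0.190 → slack +1.460/-1.145; half-tol=0.190, Σhalf²=0.389031
  +F: nom +21.900 → Σnom=65.530; wc +0.360/-0.320 → slack +1.820/-1.465; half-tol=0.340, Σhalf²=0.504631
  -G: nom -21.900 → Σnom=43.630; wc +0.190/-0.350 → slack +2.010/-1.815; half-tol=0.270, Σhalf²=0.577531
  -H: nom -28.800 → Σnom=14.830; wc +0.030/-0.030 → slack +2.040/-1.845; half-tol=0.030, Σhalf²=0.578431
Nominal = 14.830. Worst-case = [14.830 - 1.845, 14.830 + 2.040] = [12.985, 16.870]. RSS = √0.578431 = 0.761.

nominal=14.830 wc=[12.985,16.870] rss=0.761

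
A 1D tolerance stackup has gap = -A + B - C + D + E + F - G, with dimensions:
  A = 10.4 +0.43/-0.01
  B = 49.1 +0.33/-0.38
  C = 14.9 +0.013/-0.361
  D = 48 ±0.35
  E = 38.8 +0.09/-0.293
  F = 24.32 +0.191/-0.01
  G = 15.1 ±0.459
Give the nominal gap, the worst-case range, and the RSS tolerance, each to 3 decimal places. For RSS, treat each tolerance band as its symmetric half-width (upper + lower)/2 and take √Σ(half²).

Stack each dimension's contribution:
  -A: nom -10.400 → Σnom=-10.400; wc +0.010/-0.430 → slack +0.010/-0.430; half-tol=0.220, Σhalf²=0.048400
  +B: nom +49.100 → Σnom=38.700; wc +0.330/-0.380 → slack +0.340/-0.810; half-tol=0.355, Σhalf²=0.174425
  -C: nom -14.900 → Σnom=23.800; wc +0.361/-0.013 → slack +0.701/-0.823; half-tol=0.187, Σhalf²=0.209394
  +D: nom +48.000 → Σnom=71.800; wc +0.350/-0.350 → slack +1.051/-1.173; half-tol=0.350, Σhalf²=0.331894
  +E: nom +38.800 → Σnom=110.600; wc +0.090/-0.293 → slack +1.141/-1.466; half-tol=0.192, Σhalf²=0.368566
  +F: nom +24.320 → Σnom=134.920; wc +0.191/-0.010 → slack +1.332/-1.476; half-tol=0.101, Σhalf²=0.378666
  -G: nom -15.100 → Σnom=119.820; wc +0.459/-0.459 → slack +1.791/-1.935; half-tol=0.459, Σhalf²=0.589347
Nominal = 119.820. Worst-case = [119.820 - 1.935, 119.820 + 1.791] = [117.885, 121.611]. RSS = √0.589347 = 0.768.

nominal=119.820 wc=[117.885,121.611] rss=0.768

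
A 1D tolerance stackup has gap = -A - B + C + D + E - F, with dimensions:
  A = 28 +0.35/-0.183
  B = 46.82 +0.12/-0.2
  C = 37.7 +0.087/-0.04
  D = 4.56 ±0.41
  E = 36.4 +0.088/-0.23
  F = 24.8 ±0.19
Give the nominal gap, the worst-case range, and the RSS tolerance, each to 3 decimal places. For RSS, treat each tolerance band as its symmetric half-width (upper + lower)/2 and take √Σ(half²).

nominal=-20.960 wc=[-22.300,-19.802] rss=0.575

Stack each dimension's contribution:
  -A: nom -28.000 → Σnom=-28.000; wc +0.183/-0.350 → slack +0.183/-0.350; half-tol=0.266, Σhalf²=0.071022
  -B: nom -46.820 → Σnom=-74.820; wc +0.200/-0.120 → slack +0.383/-0.470; half-tol=0.160, Σhalf²=0.096622
  +C: nom +37.700 → Σnom=-37.120; wc +0.087/-0.040 → slack +0.470/-0.510; half-tol=0.064, Σhalf²=0.100654
  +D: nom +4.560 → Σnom=-32.560; wc +0.410/-0.410 → slack +0.880/-0.920; half-tol=0.410, Σhalf²=0.268754
  +E: nom +36.400 → Σnom=3.840; wc +0.088/-0.230 → slack +0.968/-1.150; half-tol=0.159, Σhalf²=0.294035
  -F: nom -24.800 → Σnom=-20.960; wc +0.190/-0.190 → slack +1.158/-1.340; half-tol=0.190, Σhalf²=0.330135
Nominal = -20.960. Worst-case = [-20.960 - 1.340, -20.960 + 1.158] = [-22.300, -19.802]. RSS = √0.330135 = 0.575.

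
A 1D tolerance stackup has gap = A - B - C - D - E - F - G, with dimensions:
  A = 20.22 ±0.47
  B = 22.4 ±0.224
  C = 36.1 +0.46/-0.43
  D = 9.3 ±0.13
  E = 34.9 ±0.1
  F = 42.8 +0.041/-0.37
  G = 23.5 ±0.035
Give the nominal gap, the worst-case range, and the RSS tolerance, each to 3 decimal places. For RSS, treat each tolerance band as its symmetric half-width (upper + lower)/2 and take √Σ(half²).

Stack each dimension's contribution:
  +A: nom +20.220 → Σnom=20.220; wc +0.470/-0.470 → slack +0.470/-0.470; half-tol=0.470, Σhalf²=0.220900
  -B: nom -22.400 → Σnom=-2.180; wc +0.224/-0.224 → slack +0.694/-0.694; half-tol=0.224, Σhalf²=0.271076
  -C: nom -36.100 → Σnom=-38.280; wc +0.430/-0.460 → slack +1.124/-1.154; half-tol=0.445, Σhalf²=0.469101
  -D: nom -9.300 → Σnom=-47.580; wc +0.130/-0.130 → slack +1.254/-1.284; half-tol=0.130, Σhalf²=0.486001
  -E: nom -34.900 → Σnom=-82.480; wc +0.100/-0.100 → slack +1.354/-1.384; half-tol=0.100, Σhalf²=0.496001
  -F: nom -42.800 → Σnom=-125.280; wc +0.370/-0.041 → slack +1.724/-1.425; half-tol=0.205, Σhalf²=0.538231
  -G: nom -23.500 → Σnom=-148.780; wc +0.035/-0.035 → slack +1.759/-1.460; half-tol=0.035, Σhalf²=0.539456
Nominal = -148.780. Worst-case = [-148.780 - 1.460, -148.780 + 1.759] = [-150.240, -147.021]. RSS = √0.539456 = 0.734.

nominal=-148.780 wc=[-150.240,-147.021] rss=0.734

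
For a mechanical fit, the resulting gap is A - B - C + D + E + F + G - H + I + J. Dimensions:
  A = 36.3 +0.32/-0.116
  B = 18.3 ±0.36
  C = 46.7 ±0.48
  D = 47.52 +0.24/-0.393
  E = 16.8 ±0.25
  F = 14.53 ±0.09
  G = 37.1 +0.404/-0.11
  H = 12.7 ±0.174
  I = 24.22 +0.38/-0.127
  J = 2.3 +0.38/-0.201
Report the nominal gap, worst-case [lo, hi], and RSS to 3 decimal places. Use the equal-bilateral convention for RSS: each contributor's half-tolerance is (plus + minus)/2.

Stack each dimension's contribution:
  +A: nom +36.300 → Σnom=36.300; wc +0.320/-0.116 → slack +0.320/-0.116; half-tol=0.218, Σhalf²=0.047524
  -B: nom -18.300 → Σnom=18.000; wc +0.360/-0.360 → slack +0.680/-0.476; half-tol=0.360, Σhalf²=0.177124
  -C: nom -46.700 → Σnom=-28.700; wc +0.480/-0.480 → slack +1.160/-0.956; half-tol=0.480, Σhalf²=0.407524
  +D: nom +47.520 → Σnom=18.820; wc +0.240/-0.393 → slack +1.400/-1.349; half-tol=0.317, Σhalf²=0.507696
  +E: nom +16.800 → Σnom=35.620; wc +0.250/-0.250 → slack +1.650/-1.599; half-tol=0.250, Σhalf²=0.570196
  +F: nom +14.530 → Σnom=50.150; wc +0.090/-0.090 → slack +1.740/-1.689; half-tol=0.090, Σhalf²=0.578296
  +G: nom +37.100 → Σnom=87.250; wc +0.404/-0.110 → slack +2.144/-1.799; half-tol=0.257, Σhalf²=0.644345
  -H: nom -12.700 → Σnom=74.550; wc +0.174/-0.174 → slack +2.318/-1.973; half-tol=0.174, Σhalf²=0.674621
  +I: nom +24.220 → Σnom=98.770; wc +0.380/-0.127 → slack +2.698/-2.100; half-tol=0.254, Σhalf²=0.738883
  +J: nom +2.300 → Σnom=101.070; wc +0.380/-0.201 → slack +3.078/-2.301; half-tol=0.290, Σhalf²=0.823274
Nominal = 101.070. Worst-case = [101.070 - 2.301, 101.070 + 3.078] = [98.769, 104.148]. RSS = √0.823274 = 0.907.

nominal=101.070 wc=[98.769,104.148] rss=0.907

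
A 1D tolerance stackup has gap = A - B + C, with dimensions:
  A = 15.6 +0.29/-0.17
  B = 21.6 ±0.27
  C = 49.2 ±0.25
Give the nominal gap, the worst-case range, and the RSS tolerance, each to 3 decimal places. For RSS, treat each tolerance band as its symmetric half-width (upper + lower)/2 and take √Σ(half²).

Stack each dimension's contribution:
  +A: nom +15.600 → Σnom=15.600; wc +0.290/-0.170 → slack +0.290/-0.170; half-tol=0.230, Σhalf²=0.052900
  -B: nom -21.600 → Σnom=-6.000; wc +0.270/-0.270 → slack +0.560/-0.440; half-tol=0.270, Σhalf²=0.125800
  +C: nom +49.200 → Σnom=43.200; wc +0.250/-0.250 → slack +0.810/-0.690; half-tol=0.250, Σhalf²=0.188300
Nominal = 43.200. Worst-case = [43.200 - 0.690, 43.200 + 0.810] = [42.510, 44.010]. RSS = √0.188300 = 0.434.

nominal=43.200 wc=[42.510,44.010] rss=0.434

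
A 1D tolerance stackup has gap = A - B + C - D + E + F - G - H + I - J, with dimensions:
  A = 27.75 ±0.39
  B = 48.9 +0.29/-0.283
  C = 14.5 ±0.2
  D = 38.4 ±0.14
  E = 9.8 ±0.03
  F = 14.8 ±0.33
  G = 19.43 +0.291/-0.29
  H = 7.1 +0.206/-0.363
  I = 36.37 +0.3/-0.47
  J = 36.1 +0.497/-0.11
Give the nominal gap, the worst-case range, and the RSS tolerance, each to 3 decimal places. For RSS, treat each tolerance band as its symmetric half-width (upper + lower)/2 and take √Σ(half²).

nominal=-46.710 wc=[-49.554,-44.274] rss=0.900

Stack each dimension's contribution:
  +A: nom +27.750 → Σnom=27.750; wc +0.390/-0.390 → slack +0.390/-0.390; half-tol=0.390, Σhalf²=0.152100
  -B: nom -48.900 → Σnom=-21.150; wc +0.283/-0.290 → slack +0.673/-0.680; half-tol=0.286, Σhalf²=0.234182
  +C: nom +14.500 → Σnom=-6.650; wc +0.200/-0.200 → slack +0.873/-0.880; half-tol=0.200, Σhalf²=0.274182
  -D: nom -38.400 → Σnom=-45.050; wc +0.140/-0.140 → slack +1.013/-1.020; half-tol=0.140, Σhalf²=0.293782
  +E: nom +9.800 → Σnom=-35.250; wc +0.030/-0.030 → slack +1.043/-1.050; half-tol=0.030, Σhalf²=0.294682
  +F: nom +14.800 → Σnom=-20.450; wc +0.330/-0.330 → slack +1.373/-1.380; half-tol=0.330, Σhalf²=0.403582
  -G: nom -19.430 → Σnom=-39.880; wc +0.290/-0.291 → slack +1.663/-1.671; half-tol=0.290, Σhalf²=0.487972
  -H: nom -7.100 → Σnom=-46.980; wc +0.363/-0.206 → slack +2.026/-1.877; half-tol=0.284, Σhalf²=0.568913
  +I: nom +36.370 → Σnom=-10.610; wc +0.300/-0.470 → slack +2.326/-2.347; half-tol=0.385, Σhalf²=0.717138
  -J: nom -36.100 → Σnom=-46.710; wc +0.110/-0.497 → slack +2.436/-2.844; half-tol=0.303, Σhalf²=0.809250
Nominal = -46.710. Worst-case = [-46.710 - 2.844, -46.710 + 2.436] = [-49.554, -44.274]. RSS = √0.809250 = 0.900.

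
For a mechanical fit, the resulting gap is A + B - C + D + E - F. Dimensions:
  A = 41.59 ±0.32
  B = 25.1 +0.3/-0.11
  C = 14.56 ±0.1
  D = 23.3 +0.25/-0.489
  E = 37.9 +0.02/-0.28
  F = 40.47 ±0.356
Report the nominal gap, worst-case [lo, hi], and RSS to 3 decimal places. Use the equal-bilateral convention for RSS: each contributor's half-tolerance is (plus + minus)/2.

Stack each dimension's contribution:
  +A: nom +41.590 → Σnom=41.590; wc +0.320/-0.320 → slack +0.320/-0.320; half-tol=0.320, Σhalf²=0.102400
  +B: nom +25.100 → Σnom=66.690; wc +0.300/-0.110 → slack +0.620/-0.430; half-tol=0.205, Σhalf²=0.144425
  -C: nom -14.560 → Σnom=52.130; wc +0.100/-0.100 → slack +0.720/-0.530; half-tol=0.100, Σhalf²=0.154425
  +D: nom +23.300 → Σnom=75.430; wc +0.250/-0.489 → slack +0.970/-1.019; half-tol=0.369, Σhalf²=0.290955
  +E: nom +37.900 → Σnom=113.330; wc +0.020/-0.280 → slack +0.990/-1.299; half-tol=0.150, Σhalf²=0.313455
  -F: nom -40.470 → Σnom=72.860; wc +0.356/-0.356 → slack +1.346/-1.655; half-tol=0.356, Σhalf²=0.440191
Nominal = 72.860. Worst-case = [72.860 - 1.655, 72.860 + 1.346] = [71.205, 74.206]. RSS = √0.440191 = 0.663.

nominal=72.860 wc=[71.205,74.206] rss=0.663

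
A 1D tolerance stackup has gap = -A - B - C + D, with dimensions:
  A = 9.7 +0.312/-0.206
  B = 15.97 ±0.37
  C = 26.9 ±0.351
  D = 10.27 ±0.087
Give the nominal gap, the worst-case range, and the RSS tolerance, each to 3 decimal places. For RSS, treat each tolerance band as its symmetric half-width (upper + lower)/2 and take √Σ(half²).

Stack each dimension's contribution:
  -A: nom -9.700 → Σnom=-9.700; wc +0.206/-0.312 → slack +0.206/-0.312; half-tol=0.259, Σhalf²=0.067081
  -B: nom -15.970 → Σnom=-25.670; wc +0.370/-0.370 → slack +0.576/-0.682; half-tol=0.370, Σhalf²=0.203981
  -C: nom -26.900 → Σnom=-52.570; wc +0.351/-0.351 → slack +0.927/-1.033; half-tol=0.351, Σhalf²=0.327182
  +D: nom +10.270 → Σnom=-42.300; wc +0.087/-0.087 → slack +1.014/-1.120; half-tol=0.087, Σhalf²=0.334751
Nominal = -42.300. Worst-case = [-42.300 - 1.120, -42.300 + 1.014] = [-43.420, -41.286]. RSS = √0.334751 = 0.579.

nominal=-42.300 wc=[-43.420,-41.286] rss=0.579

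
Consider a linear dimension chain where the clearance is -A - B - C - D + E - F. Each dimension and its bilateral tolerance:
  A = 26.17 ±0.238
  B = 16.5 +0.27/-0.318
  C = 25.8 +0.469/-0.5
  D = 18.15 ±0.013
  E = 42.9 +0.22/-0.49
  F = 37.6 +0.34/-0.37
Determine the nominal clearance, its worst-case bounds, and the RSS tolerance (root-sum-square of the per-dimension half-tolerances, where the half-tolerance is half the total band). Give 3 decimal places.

nominal=-81.320 wc=[-83.140,-79.661] rss=0.794

Stack each dimension's contribution:
  -A: nom -26.170 → Σnom=-26.170; wc +0.238/-0.238 → slack +0.238/-0.238; half-tol=0.238, Σhalf²=0.056644
  -B: nom -16.500 → Σnom=-42.670; wc +0.318/-0.270 → slack +0.556/-0.508; half-tol=0.294, Σhalf²=0.143080
  -C: nom -25.800 → Σnom=-68.470; wc +0.500/-0.469 → slack +1.056/-0.977; half-tol=0.484, Σhalf²=0.377820
  -D: nom -18.150 → Σnom=-86.620; wc +0.013/-0.013 → slack +1.069/-0.990; half-tol=0.013, Σhalf²=0.377989
  +E: nom +42.900 → Σnom=-43.720; wc +0.220/-0.490 → slack +1.289/-1.480; half-tol=0.355, Σhalf²=0.504014
  -F: nom -37.600 → Σnom=-81.320; wc +0.370/-0.340 → slack +1.659/-1.820; half-tol=0.355, Σhalf²=0.630039
Nominal = -81.320. Worst-case = [-81.320 - 1.820, -81.320 + 1.659] = [-83.140, -79.661]. RSS = √0.630039 = 0.794.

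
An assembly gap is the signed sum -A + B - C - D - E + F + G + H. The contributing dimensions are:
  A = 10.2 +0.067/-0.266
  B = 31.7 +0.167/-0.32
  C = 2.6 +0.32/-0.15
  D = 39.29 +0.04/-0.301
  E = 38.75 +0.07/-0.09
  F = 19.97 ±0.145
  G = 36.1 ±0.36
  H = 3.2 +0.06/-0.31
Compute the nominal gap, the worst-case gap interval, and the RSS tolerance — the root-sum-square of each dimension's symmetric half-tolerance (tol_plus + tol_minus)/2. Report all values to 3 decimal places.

Stack each dimension's contribution:
  -A: nom -10.200 → Σnom=-10.200; wc +0.266/-0.067 → slack +0.266/-0.067; half-tol=0.167, Σhalf²=0.027722
  +B: nom +31.700 → Σnom=21.500; wc +0.167/-0.320 → slack +0.433/-0.387; half-tol=0.243, Σhalf²=0.087014
  -C: nom -2.600 → Σnom=18.900; wc +0.150/-0.320 → slack +0.583/-0.707; half-tol=0.235, Σhalf²=0.142239
  -D: nom -39.290 → Σnom=-20.390; wc +0.301/-0.040 → slack +0.884/-0.747; half-tol=0.170, Σhalf²=0.171310
  -E: nom -38.750 → Σnom=-59.140; wc +0.090/-0.070 → slack +0.974/-0.817; half-tol=0.080, Σhalf²=0.177710
  +F: nom +19.970 → Σnom=-39.170; wc +0.145/-0.145 → slack +1.119/-0.962; half-tol=0.145, Σhalf²=0.198735
  +G: nom +36.100 → Σnom=-3.070; wc +0.360/-0.360 → slack +1.479/-1.322; half-tol=0.360, Σhalf²=0.328335
  +H: nom +3.200 → Σnom=0.130; wc +0.060/-0.310 → slack +1.539/-1.632; half-tol=0.185, Σhalf²=0.362560
Nominal = 0.130. Worst-case = [0.130 - 1.632, 0.130 + 1.539] = [-1.502, 1.669]. RSS = √0.362560 = 0.602.

nominal=0.130 wc=[-1.502,1.669] rss=0.602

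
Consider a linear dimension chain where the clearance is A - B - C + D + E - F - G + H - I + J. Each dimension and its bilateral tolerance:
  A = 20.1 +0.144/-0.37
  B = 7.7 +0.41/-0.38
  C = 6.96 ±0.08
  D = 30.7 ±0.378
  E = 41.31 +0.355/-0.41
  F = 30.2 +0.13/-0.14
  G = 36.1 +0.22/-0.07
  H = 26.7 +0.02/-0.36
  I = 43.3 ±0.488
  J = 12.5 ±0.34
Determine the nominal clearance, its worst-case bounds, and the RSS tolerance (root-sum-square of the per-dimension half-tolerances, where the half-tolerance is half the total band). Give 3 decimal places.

Stack each dimension's contribution:
  +A: nom +20.100 → Σnom=20.100; wc +0.144/-0.370 → slack +0.144/-0.370; half-tol=0.257, Σhalf²=0.066049
  -B: nom -7.700 → Σnom=12.400; wc +0.380/-0.410 → slack +0.524/-0.780; half-tol=0.395, Σhalf²=0.222074
  -C: nom -6.960 → Σnom=5.440; wc +0.080/-0.080 → slack +0.604/-0.860; half-tol=0.080, Σhalf²=0.228474
  +D: nom +30.700 → Σnom=36.140; wc +0.378/-0.378 → slack +0.982/-1.238; half-tol=0.378, Σhalf²=0.371358
  +E: nom +41.310 → Σnom=77.450; wc +0.355/-0.410 → slack +1.337/-1.648; half-tol=0.382, Σhalf²=0.517664
  -F: nom -30.200 → Σnom=47.250; wc +0.140/-0.130 → slack +1.477/-1.778; half-tol=0.135, Σhalf²=0.535889
  -G: nom -36.100 → Σnom=11.150; wc +0.070/-0.220 → slack +1.547/-1.998; half-tol=0.145, Σhalf²=0.556914
  +H: nom +26.700 → Σnom=37.850; wc +0.020/-0.360 → slack +1.567/-2.358; half-tol=0.190, Σhalf²=0.593014
  -I: nom -43.300 → Σnom=-5.450; wc +0.488/-0.488 → slack +2.055/-2.846; half-tol=0.488, Σhalf²=0.831158
  +J: nom +12.500 → Σnom=7.050; wc +0.340/-0.340 → slack +2.395/-3.186; half-tol=0.340, Σhalf²=0.946758
Nominal = 7.050. Worst-case = [7.050 - 3.186, 7.050 + 2.395] = [3.864, 9.445]. RSS = √0.946758 = 0.973.

nominal=7.050 wc=[3.864,9.445] rss=0.973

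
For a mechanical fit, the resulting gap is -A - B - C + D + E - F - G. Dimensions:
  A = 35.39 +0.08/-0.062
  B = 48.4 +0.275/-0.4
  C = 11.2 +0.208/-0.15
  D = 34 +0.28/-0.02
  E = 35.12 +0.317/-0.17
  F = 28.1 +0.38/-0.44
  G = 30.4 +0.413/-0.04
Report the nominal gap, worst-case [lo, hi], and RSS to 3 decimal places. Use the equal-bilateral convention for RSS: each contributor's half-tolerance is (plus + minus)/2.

nominal=-84.370 wc=[-85.916,-82.681] rss=0.672

Stack each dimension's contribution:
  -A: nom -35.390 → Σnom=-35.390; wc +0.062/-0.080 → slack +0.062/-0.080; half-tol=0.071, Σhalf²=0.005041
  -B: nom -48.400 → Σnom=-83.790; wc +0.400/-0.275 → slack +0.462/-0.355; half-tol=0.338, Σhalf²=0.118947
  -C: nom -11.200 → Σnom=-94.990; wc +0.150/-0.208 → slack +0.612/-0.563; half-tol=0.179, Σhalf²=0.150988
  +D: nom +34.000 → Σnom=-60.990; wc +0.280/-0.020 → slack +0.892/-0.583; half-tol=0.150, Σhalf²=0.173488
  +E: nom +35.120 → Σnom=-25.870; wc +0.317/-0.170 → slack +1.209/-0.753; half-tol=0.243, Σhalf²=0.232781
  -F: nom -28.100 → Σnom=-53.970; wc +0.440/-0.380 → slack +1.649/-1.133; half-tol=0.410, Σhalf²=0.400881
  -G: nom -30.400 → Σnom=-84.370; wc +0.040/-0.413 → slack +1.689/-1.546; half-tol=0.226, Σhalf²=0.452183
Nominal = -84.370. Worst-case = [-84.370 - 1.546, -84.370 + 1.689] = [-85.916, -82.681]. RSS = √0.452183 = 0.672.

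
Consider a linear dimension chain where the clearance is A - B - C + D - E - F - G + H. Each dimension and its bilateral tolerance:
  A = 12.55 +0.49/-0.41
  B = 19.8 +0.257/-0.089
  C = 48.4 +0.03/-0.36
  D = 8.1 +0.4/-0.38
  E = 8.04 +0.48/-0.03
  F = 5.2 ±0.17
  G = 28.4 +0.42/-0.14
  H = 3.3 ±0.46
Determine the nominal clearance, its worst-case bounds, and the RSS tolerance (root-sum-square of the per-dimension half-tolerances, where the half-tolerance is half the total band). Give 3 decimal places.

nominal=-85.890 wc=[-88.497,-83.751] rss=0.898

Stack each dimension's contribution:
  +A: nom +12.550 → Σnom=12.550; wc +0.490/-0.410 → slack +0.490/-0.410; half-tol=0.450, Σhalf²=0.202500
  -B: nom -19.800 → Σnom=-7.250; wc +0.089/-0.257 → slack +0.579/-0.667; half-tol=0.173, Σhalf²=0.232429
  -C: nom -48.400 → Σnom=-55.650; wc +0.360/-0.030 → slack +0.939/-0.697; half-tol=0.195, Σhalf²=0.270454
  +D: nom +8.100 → Σnom=-47.550; wc +0.400/-0.380 → slack +1.339/-1.077; half-tol=0.390, Σhalf²=0.422554
  -E: nom -8.040 → Σnom=-55.590; wc +0.030/-0.480 → slack +1.369/-1.557; half-tol=0.255, Σhalf²=0.487579
  -F: nom -5.200 → Σnom=-60.790; wc +0.170/-0.170 → slack +1.539/-1.727; half-tol=0.170, Σhalf²=0.516479
  -G: nom -28.400 → Σnom=-89.190; wc +0.140/-0.420 → slack +1.679/-2.147; half-tol=0.280, Σhalf²=0.594879
  +H: nom +3.300 → Σnom=-85.890; wc +0.460/-0.460 → slack +2.139/-2.607; half-tol=0.460, Σhalf²=0.806479
Nominal = -85.890. Worst-case = [-85.890 - 2.607, -85.890 + 2.139] = [-88.497, -83.751]. RSS = √0.806479 = 0.898.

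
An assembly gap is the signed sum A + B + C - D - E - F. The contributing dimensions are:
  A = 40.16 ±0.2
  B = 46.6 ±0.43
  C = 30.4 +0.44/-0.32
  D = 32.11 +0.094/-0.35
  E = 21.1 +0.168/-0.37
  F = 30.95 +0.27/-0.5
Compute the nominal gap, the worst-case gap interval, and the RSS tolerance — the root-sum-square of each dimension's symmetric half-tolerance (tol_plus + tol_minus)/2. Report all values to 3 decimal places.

nominal=33.000 wc=[31.518,35.290] rss=0.799

Stack each dimension's contribution:
  +A: nom +40.160 → Σnom=40.160; wc +0.200/-0.200 → slack +0.200/-0.200; half-tol=0.200, Σhalf²=0.040000
  +B: nom +46.600 → Σnom=86.760; wc +0.430/-0.430 → slack +0.630/-0.630; half-tol=0.430, Σhalf²=0.224900
  +C: nom +30.400 → Σnom=117.160; wc +0.440/-0.320 → slack +1.070/-0.950; half-tol=0.380, Σhalf²=0.369300
  -D: nom -32.110 → Σnom=85.050; wc +0.350/-0.094 → slack +1.420/-1.044; half-tol=0.222, Σhalf²=0.418584
  -E: nom -21.100 → Σnom=63.950; wc +0.370/-0.168 → slack +1.790/-1.212; half-tol=0.269, Σhalf²=0.490945
  -F: nom -30.950 → Σnom=33.000; wc +0.500/-0.270 → slack +2.290/-1.482; half-tol=0.385, Σhalf²=0.639170
Nominal = 33.000. Worst-case = [33.000 - 1.482, 33.000 + 2.290] = [31.518, 35.290]. RSS = √0.639170 = 0.799.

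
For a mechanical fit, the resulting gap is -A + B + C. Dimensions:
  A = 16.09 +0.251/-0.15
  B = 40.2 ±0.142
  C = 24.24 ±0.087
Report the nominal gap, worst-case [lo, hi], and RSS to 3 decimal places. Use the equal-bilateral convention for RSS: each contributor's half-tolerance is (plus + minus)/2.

Stack each dimension's contribution:
  -A: nom -16.090 → Σnom=-16.090; wc +0.150/-0.251 → slack +0.150/-0.251; half-tol=0.201, Σhalf²=0.040200
  +B: nom +40.200 → Σnom=24.110; wc +0.142/-0.142 → slack +0.292/-0.393; half-tol=0.142, Σhalf²=0.060364
  +C: nom +24.240 → Σnom=48.350; wc +0.087/-0.087 → slack +0.379/-0.480; half-tol=0.087, Σhalf²=0.067933
Nominal = 48.350. Worst-case = [48.350 - 0.480, 48.350 + 0.379] = [47.870, 48.729]. RSS = √0.067933 = 0.261.

nominal=48.350 wc=[47.870,48.729] rss=0.261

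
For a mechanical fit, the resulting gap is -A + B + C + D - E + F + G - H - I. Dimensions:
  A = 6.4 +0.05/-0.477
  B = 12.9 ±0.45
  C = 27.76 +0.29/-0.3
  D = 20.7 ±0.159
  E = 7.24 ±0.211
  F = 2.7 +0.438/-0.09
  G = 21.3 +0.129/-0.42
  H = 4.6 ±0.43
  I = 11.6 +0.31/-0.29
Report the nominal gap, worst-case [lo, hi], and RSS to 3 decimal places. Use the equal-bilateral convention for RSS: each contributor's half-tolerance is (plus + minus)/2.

nominal=55.520 wc=[53.100,58.394] rss=0.921

Stack each dimension's contribution:
  -A: nom -6.400 → Σnom=-6.400; wc +0.477/-0.050 → slack +0.477/-0.050; half-tol=0.264, Σhalf²=0.069432
  +B: nom +12.900 → Σnom=6.500; wc +0.450/-0.450 → slack +0.927/-0.500; half-tol=0.450, Σhalf²=0.271932
  +C: nom +27.760 → Σnom=34.260; wc +0.290/-0.300 → slack +1.217/-0.800; half-tol=0.295, Σhalf²=0.358957
  +D: nom +20.700 → Σnom=54.960; wc +0.159/-0.159 → slack +1.376/-0.959; half-tol=0.159, Σhalf²=0.384238
  -E: nom -7.240 → Σnom=47.720; wc +0.211/-0.211 → slack +1.587/-1.170; half-tol=0.211, Σhalf²=0.428759
  +F: nom +2.700 → Σnom=50.420; wc +0.438/-0.090 → slack +2.025/-1.260; half-tol=0.264, Σhalf²=0.498455
  +G: nom +21.300 → Σnom=71.720; wc +0.129/-0.420 → slack +2.154/-1.680; half-tol=0.274, Σhalf²=0.573805
  -H: nom -4.600 → Σnom=67.120; wc +0.430/-0.430 → slack +2.584/-2.110; half-tol=0.430, Σhalf²=0.758705
  -I: nom -11.600 → Σnom=55.520; wc +0.290/-0.310 → slack +2.874/-2.420; half-tol=0.300, Σhalf²=0.848705
Nominal = 55.520. Worst-case = [55.520 - 2.420, 55.520 + 2.874] = [53.100, 58.394]. RSS = √0.848705 = 0.921.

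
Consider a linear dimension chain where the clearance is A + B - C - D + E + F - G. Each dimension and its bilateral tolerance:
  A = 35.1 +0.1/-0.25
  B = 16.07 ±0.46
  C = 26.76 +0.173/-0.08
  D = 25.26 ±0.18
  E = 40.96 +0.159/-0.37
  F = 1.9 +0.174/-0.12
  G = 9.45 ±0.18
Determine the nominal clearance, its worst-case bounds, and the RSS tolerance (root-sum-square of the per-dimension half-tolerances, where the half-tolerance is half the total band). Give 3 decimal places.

Stack each dimension's contribution:
  +A: nom +35.100 → Σnom=35.100; wc +0.100/-0.250 → slack +0.100/-0.250; half-tol=0.175, Σhalf²=0.030625
  +B: nom +16.070 → Σnom=51.170; wc +0.460/-0.460 → slack +0.560/-0.710; half-tol=0.460, Σhalf²=0.242225
  -C: nom -26.760 → Σnom=24.410; wc +0.080/-0.173 → slack +0.640/-0.883; half-tol=0.127, Σhalf²=0.258227
  -D: nom -25.260 → Σnom=-0.850; wc +0.180/-0.180 → slack +0.820/-1.063; half-tol=0.180, Σhalf²=0.290627
  +E: nom +40.960 → Σnom=40.110; wc +0.159/-0.370 → slack +0.979/-1.433; half-tol=0.265, Σhalf²=0.360588
  +F: nom +1.900 → Σnom=42.010; wc +0.174/-0.120 → slack +1.153/-1.553; half-tol=0.147, Σhalf²=0.382196
  -G: nom -9.450 → Σnom=32.560; wc +0.180/-0.180 → slack +1.333/-1.733; half-tol=0.180, Σhalf²=0.414596
Nominal = 32.560. Worst-case = [32.560 - 1.733, 32.560 + 1.333] = [30.827, 33.893]. RSS = √0.414596 = 0.644.

nominal=32.560 wc=[30.827,33.893] rss=0.644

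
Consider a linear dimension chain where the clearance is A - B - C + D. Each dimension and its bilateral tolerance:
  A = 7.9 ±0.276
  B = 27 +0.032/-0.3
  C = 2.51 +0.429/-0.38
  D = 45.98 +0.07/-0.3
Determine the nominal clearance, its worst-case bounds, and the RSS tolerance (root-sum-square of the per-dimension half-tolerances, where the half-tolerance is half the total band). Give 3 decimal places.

Stack each dimension's contribution:
  +A: nom +7.900 → Σnom=7.900; wc +0.276/-0.276 → slack +0.276/-0.276; half-tol=0.276, Σhalf²=0.076176
  -B: nom -27.000 → Σnom=-19.100; wc +0.300/-0.032 → slack +0.576/-0.308; half-tol=0.166, Σhalf²=0.103732
  -C: nom -2.510 → Σnom=-21.610; wc +0.380/-0.429 → slack +0.956/-0.737; half-tol=0.404, Σhalf²=0.267352
  +D: nom +45.980 → Σnom=24.370; wc +0.070/-0.300 → slack +1.026/-1.037; half-tol=0.185, Σhalf²=0.301577
Nominal = 24.370. Worst-case = [24.370 - 1.037, 24.370 + 1.026] = [23.333, 25.396]. RSS = √0.301577 = 0.549.

nominal=24.370 wc=[23.333,25.396] rss=0.549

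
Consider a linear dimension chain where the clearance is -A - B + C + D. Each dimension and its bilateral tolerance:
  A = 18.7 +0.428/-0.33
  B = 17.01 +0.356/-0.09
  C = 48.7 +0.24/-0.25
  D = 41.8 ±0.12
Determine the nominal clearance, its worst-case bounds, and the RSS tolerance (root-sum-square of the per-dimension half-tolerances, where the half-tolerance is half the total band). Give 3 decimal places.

nominal=54.790 wc=[53.636,55.570] rss=0.517

Stack each dimension's contribution:
  -A: nom -18.700 → Σnom=-18.700; wc +0.330/-0.428 → slack +0.330/-0.428; half-tol=0.379, Σhalf²=0.143641
  -B: nom -17.010 → Σnom=-35.710; wc +0.090/-0.356 → slack +0.420/-0.784; half-tol=0.223, Σhalf²=0.193370
  +C: nom +48.700 → Σnom=12.990; wc +0.240/-0.250 → slack +0.660/-1.034; half-tol=0.245, Σhalf²=0.253395
  +D: nom +41.800 → Σnom=54.790; wc +0.120/-0.120 → slack +0.780/-1.154; half-tol=0.120, Σhalf²=0.267795
Nominal = 54.790. Worst-case = [54.790 - 1.154, 54.790 + 0.780] = [53.636, 55.570]. RSS = √0.267795 = 0.517.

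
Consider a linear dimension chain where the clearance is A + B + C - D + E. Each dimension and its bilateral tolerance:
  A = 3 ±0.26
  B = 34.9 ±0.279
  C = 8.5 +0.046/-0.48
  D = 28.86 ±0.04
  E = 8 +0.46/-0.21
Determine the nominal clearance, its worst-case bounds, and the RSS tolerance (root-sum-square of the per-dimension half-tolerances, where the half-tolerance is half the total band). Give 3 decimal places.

Stack each dimension's contribution:
  +A: nom +3.000 → Σnom=3.000; wc +0.260/-0.260 → slack +0.260/-0.260; half-tol=0.260, Σhalf²=0.067600
  +B: nom +34.900 → Σnom=37.900; wc +0.279/-0.279 → slack +0.539/-0.539; half-tol=0.279, Σhalf²=0.145441
  +C: nom +8.500 → Σnom=46.400; wc +0.046/-0.480 → slack +0.585/-1.019; half-tol=0.263, Σhalf²=0.214610
  -D: nom -28.860 → Σnom=17.540; wc +0.040/-0.040 → slack +0.625/-1.059; half-tol=0.040, Σhalf²=0.216210
  +E: nom +8.000 → Σnom=25.540; wc +0.460/-0.210 → slack +1.085/-1.269; half-tol=0.335, Σhalf²=0.328435
Nominal = 25.540. Worst-case = [25.540 - 1.269, 25.540 + 1.085] = [24.271, 26.625]. RSS = √0.328435 = 0.573.

nominal=25.540 wc=[24.271,26.625] rss=0.573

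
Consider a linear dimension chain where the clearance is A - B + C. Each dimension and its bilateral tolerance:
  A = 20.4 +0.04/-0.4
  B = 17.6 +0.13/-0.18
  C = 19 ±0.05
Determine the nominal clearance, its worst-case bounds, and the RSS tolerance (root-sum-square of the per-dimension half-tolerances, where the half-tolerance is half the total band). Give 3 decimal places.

nominal=21.800 wc=[21.220,22.070] rss=0.274

Stack each dimension's contribution:
  +A: nom +20.400 → Σnom=20.400; wc +0.040/-0.400 → slack +0.040/-0.400; half-tol=0.220, Σhalf²=0.048400
  -B: nom -17.600 → Σnom=2.800; wc +0.180/-0.130 → slack +0.220/-0.530; half-tol=0.155, Σhalf²=0.072425
  +C: nom +19.000 → Σnom=21.800; wc +0.050/-0.050 → slack +0.270/-0.580; half-tol=0.050, Σhalf²=0.074925
Nominal = 21.800. Worst-case = [21.800 - 0.580, 21.800 + 0.270] = [21.220, 22.070]. RSS = √0.074925 = 0.274.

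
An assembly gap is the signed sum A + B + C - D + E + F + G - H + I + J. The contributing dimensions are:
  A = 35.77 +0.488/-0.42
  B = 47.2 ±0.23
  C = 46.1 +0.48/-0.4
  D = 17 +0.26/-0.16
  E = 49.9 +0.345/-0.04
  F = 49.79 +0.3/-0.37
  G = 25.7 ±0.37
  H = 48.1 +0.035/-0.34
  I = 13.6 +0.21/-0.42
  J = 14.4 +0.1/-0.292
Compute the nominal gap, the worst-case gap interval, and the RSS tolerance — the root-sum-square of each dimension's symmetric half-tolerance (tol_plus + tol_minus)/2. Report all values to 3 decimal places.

nominal=217.360 wc=[214.523,220.383] rss=0.978

Stack each dimension's contribution:
  +A: nom +35.770 → Σnom=35.770; wc +0.488/-0.420 → slack +0.488/-0.420; half-tol=0.454, Σhalf²=0.206116
  +B: nom +47.200 → Σnom=82.970; wc +0.230/-0.230 → slack +0.718/-0.650; half-tol=0.230, Σhalf²=0.259016
  +C: nom +46.100 → Σnom=129.070; wc +0.480/-0.400 → slack +1.198/-1.050; half-tol=0.440, Σhalf²=0.452616
  -D: nom -17.000 → Σnom=112.070; wc +0.160/-0.260 → slack +1.358/-1.310; half-tol=0.210, Σhalf²=0.496716
  +E: nom +49.900 → Σnom=161.970; wc +0.345/-0.040 → slack +1.703/-1.350; half-tol=0.192, Σhalf²=0.533772
  +F: nom +49.790 → Σnom=211.760; wc +0.300/-0.370 → slack +2.003/-1.720; half-tol=0.335, Σhalf²=0.645997
  +G: nom +25.700 → Σnom=237.460; wc +0.370/-0.370 → slack +2.373/-2.090; half-tol=0.370, Σhalf²=0.782897
  -H: nom -48.100 → Σnom=189.360; wc +0.340/-0.035 → slack +2.713/-2.125; half-tol=0.188, Σhalf²=0.818053
  +I: nom +13.600 → Σnom=202.960; wc +0.210/-0.420 → slack +2.923/-2.545; half-tol=0.315, Σhalf²=0.917278
  +J: nom +14.400 → Σnom=217.360; wc +0.100/-0.292 → slack +3.023/-2.837; half-tol=0.196, Σhalf²=0.955695
Nominal = 217.360. Worst-case = [217.360 - 2.837, 217.360 + 3.023] = [214.523, 220.383]. RSS = √0.955695 = 0.978.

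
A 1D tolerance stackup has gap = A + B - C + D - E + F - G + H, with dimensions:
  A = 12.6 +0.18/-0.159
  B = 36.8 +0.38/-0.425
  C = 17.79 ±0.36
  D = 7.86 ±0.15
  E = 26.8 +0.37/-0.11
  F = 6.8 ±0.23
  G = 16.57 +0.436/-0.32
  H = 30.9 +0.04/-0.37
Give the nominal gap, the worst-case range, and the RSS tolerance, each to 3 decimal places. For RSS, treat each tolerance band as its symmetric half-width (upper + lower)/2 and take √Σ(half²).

nominal=33.800 wc=[31.300,35.570] rss=0.799

Stack each dimension's contribution:
  +A: nom +12.600 → Σnom=12.600; wc +0.180/-0.159 → slack +0.180/-0.159; half-tol=0.169, Σhalf²=0.028730
  +B: nom +36.800 → Σnom=49.400; wc +0.380/-0.425 → slack +0.560/-0.584; half-tol=0.402, Σhalf²=0.190736
  -C: nom -17.790 → Σnom=31.610; wc +0.360/-0.360 → slack +0.920/-0.944; half-tol=0.360, Σhalf²=0.320336
  +D: nom +7.860 → Σnom=39.470; wc +0.150/-0.150 → slack +1.070/-1.094; half-tol=0.150, Σhalf²=0.342836
  -E: nom -26.800 → Σnom=12.670; wc +0.110/-0.370 → slack +1.180/-1.464; half-tol=0.240, Σhalf²=0.400436
  +F: nom +6.800 → Σnom=19.470; wc +0.230/-0.230 → slack +1.410/-1.694; half-tol=0.230, Σhalf²=0.453336
  -G: nom -16.570 → Σnom=2.900; wc +0.320/-0.436 → slack +1.730/-2.130; half-tol=0.378, Σhalf²=0.596220
  +H: nom +30.900 → Σnom=33.800; wc +0.040/-0.370 → slack +1.770/-2.500; half-tol=0.205, Σhalf²=0.638245
Nominal = 33.800. Worst-case = [33.800 - 2.500, 33.800 + 1.770] = [31.300, 35.570]. RSS = √0.638245 = 0.799.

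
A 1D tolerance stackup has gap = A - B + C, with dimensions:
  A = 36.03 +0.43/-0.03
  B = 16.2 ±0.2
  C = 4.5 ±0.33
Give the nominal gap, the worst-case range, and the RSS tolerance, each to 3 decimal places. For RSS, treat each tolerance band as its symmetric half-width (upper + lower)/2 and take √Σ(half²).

Stack each dimension's contribution:
  +A: nom +36.030 → Σnom=36.030; wc +0.430/-0.030 → slack +0.430/-0.030; half-tol=0.230, Σhalf²=0.052900
  -B: nom -16.200 → Σnom=19.830; wc +0.200/-0.200 → slack +0.630/-0.230; half-tol=0.200, Σhalf²=0.092900
  +C: nom +4.500 → Σnom=24.330; wc +0.330/-0.330 → slack +0.960/-0.560; half-tol=0.330, Σhalf²=0.201800
Nominal = 24.330. Worst-case = [24.330 - 0.560, 24.330 + 0.960] = [23.770, 25.290]. RSS = √0.201800 = 0.449.

nominal=24.330 wc=[23.770,25.290] rss=0.449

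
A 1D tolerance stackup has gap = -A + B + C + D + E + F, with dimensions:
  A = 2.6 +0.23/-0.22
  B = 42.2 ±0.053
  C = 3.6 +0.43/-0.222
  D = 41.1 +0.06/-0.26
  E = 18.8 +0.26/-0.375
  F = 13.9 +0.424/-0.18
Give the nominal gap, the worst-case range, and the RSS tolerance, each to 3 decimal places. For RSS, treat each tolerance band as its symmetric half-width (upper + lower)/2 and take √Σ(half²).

Stack each dimension's contribution:
  -A: nom -2.600 → Σnom=-2.600; wc +0.220/-0.230 → slack +0.220/-0.230; half-tol=0.225, Σhalf²=0.050625
  +B: nom +42.200 → Σnom=39.600; wc +0.053/-0.053 → slack +0.273/-0.283; half-tol=0.053, Σhalf²=0.053434
  +C: nom +3.600 → Σnom=43.200; wc +0.430/-0.222 → slack +0.703/-0.505; half-tol=0.326, Σhalf²=0.159710
  +D: nom +41.100 → Σnom=84.300; wc +0.060/-0.260 → slack +0.763/-0.765; half-tol=0.160, Σhalf²=0.185310
  +E: nom +18.800 → Σnom=103.100; wc +0.260/-0.375 → slack +1.023/-1.140; half-tol=0.318, Σhalf²=0.286116
  +F: nom +13.900 → Σnom=117.000; wc +0.424/-0.180 → slack +1.447/-1.320; half-tol=0.302, Σhalf²=0.377320
Nominal = 117.000. Worst-case = [117.000 - 1.320, 117.000 + 1.447] = [115.680, 118.447]. RSS = √0.377320 = 0.614.

nominal=117.000 wc=[115.680,118.447] rss=0.614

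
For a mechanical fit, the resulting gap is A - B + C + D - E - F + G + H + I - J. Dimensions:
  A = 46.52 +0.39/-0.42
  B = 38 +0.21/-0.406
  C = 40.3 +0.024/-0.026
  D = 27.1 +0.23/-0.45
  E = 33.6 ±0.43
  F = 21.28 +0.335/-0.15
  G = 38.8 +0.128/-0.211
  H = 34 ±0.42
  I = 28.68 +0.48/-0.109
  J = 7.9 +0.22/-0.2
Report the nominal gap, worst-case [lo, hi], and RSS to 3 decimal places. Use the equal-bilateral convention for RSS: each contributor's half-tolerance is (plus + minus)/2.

Stack each dimension's contribution:
  +A: nom +46.520 → Σnom=46.520; wc +0.390/-0.420 → slack +0.390/-0.420; half-tol=0.405, Σhalf²=0.164025
  -B: nom -38.000 → Σnom=8.520; wc +0.406/-0.210 → slack +0.796/-0.630; half-tol=0.308, Σhalf²=0.258889
  +C: nom +40.300 → Σnom=48.820; wc +0.024/-0.026 → slack +0.820/-0.656; half-tol=0.025, Σhalf²=0.259514
  +D: nom +27.100 → Σnom=75.920; wc +0.230/-0.450 → slack +1.050/-1.106; half-tol=0.340, Σhalf²=0.375114
  -E: nom -33.600 → Σnom=42.320; wc +0.430/-0.430 → slack +1.480/-1.536; half-tol=0.430, Σhalf²=0.560014
  -F: nom -21.280 → Σnom=21.040; wc +0.150/-0.335 → slack +1.630/-1.871; half-tol=0.242, Σhalf²=0.618820
  +G: nom +38.800 → Σnom=59.840; wc +0.128/-0.211 → slack +1.758/-2.082; half-tol=0.169, Σhalf²=0.647550
  +H: nom +34.000 → Σnom=93.840; wc +0.420/-0.420 → slack +2.178/-2.502; half-tol=0.420, Σhalf²=0.823950
  +I: nom +28.680 → Σnom=122.520; wc +0.480/-0.109 → slack +2.658/-2.611; half-tol=0.294, Σhalf²=0.910681
  -J: nom -7.900 → Σnom=114.620; wc +0.200/-0.220 → slack +2.858/-2.831; half-tol=0.210, Σhalf²=0.954781
Nominal = 114.620. Worst-case = [114.620 - 2.831, 114.620 + 2.858] = [111.789, 117.478]. RSS = √0.954781 = 0.977.

nominal=114.620 wc=[111.789,117.478] rss=0.977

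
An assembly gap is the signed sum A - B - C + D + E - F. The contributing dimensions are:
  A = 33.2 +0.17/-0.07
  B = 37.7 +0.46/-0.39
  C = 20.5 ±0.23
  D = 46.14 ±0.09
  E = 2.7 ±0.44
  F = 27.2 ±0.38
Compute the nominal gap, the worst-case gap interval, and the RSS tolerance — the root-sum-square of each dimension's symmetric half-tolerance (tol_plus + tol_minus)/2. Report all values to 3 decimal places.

nominal=-3.360 wc=[-5.030,-1.660] rss=0.771

Stack each dimension's contribution:
  +A: nom +33.200 → Σnom=33.200; wc +0.170/-0.070 → slack +0.170/-0.070; half-tol=0.120, Σhalf²=0.014400
  -B: nom -37.700 → Σnom=-4.500; wc +0.390/-0.460 → slack +0.560/-0.530; half-tol=0.425, Σhalf²=0.195025
  -C: nom -20.500 → Σnom=-25.000; wc +0.230/-0.230 → slack +0.790/-0.760; half-tol=0.230, Σhalf²=0.247925
  +D: nom +46.140 → Σnom=21.140; wc +0.090/-0.090 → slack +0.880/-0.850; half-tol=0.090, Σhalf²=0.256025
  +E: nom +2.700 → Σnom=23.840; wc +0.440/-0.440 → slack +1.320/-1.290; half-tol=0.440, Σhalf²=0.449625
  -F: nom -27.200 → Σnom=-3.360; wc +0.380/-0.380 → slack +1.700/-1.670; half-tol=0.380, Σhalf²=0.594025
Nominal = -3.360. Worst-case = [-3.360 - 1.670, -3.360 + 1.700] = [-5.030, -1.660]. RSS = √0.594025 = 0.771.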